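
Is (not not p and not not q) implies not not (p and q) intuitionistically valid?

This is the distribution of double negation over conjunction, which is intuitionistically derivable.
Assume not not p, not not q, and not (p and q). From p we'd get not q (since p and q is refuted), contradicting not not q; so not p, contradicting not not p.

Yes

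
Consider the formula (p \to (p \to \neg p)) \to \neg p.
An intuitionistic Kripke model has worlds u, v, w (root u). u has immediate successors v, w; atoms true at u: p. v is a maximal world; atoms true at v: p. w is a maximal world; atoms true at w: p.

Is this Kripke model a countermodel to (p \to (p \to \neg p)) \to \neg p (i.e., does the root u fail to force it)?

No

u \Vdash (p \to (p \to \neg p)) \to \neg p vacuously: no world accessible from u forces the antecedent p \to (p \to \neg p).
So the root u forces (p \to (p \to \neg p)) \to \neg p; the model is not a countermodel.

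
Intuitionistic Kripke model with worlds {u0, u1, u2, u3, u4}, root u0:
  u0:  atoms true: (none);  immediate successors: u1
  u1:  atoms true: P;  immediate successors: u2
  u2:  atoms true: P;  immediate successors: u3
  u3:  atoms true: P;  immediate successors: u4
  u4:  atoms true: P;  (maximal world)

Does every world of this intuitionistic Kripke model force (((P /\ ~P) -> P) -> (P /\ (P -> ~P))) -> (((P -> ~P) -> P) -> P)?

u0 ||- (((P /\ ~P) -> P) -> (P /\ (P -> ~P))) -> (((P -> ~P) -> P) -> P) vacuously: no world accessible from u0 forces the antecedent ((P /\ ~P) -> P) -> (P /\ (P -> ~P)).
Since the root u0 forces (((P /\ ~P) -> P) -> (P /\ (P -> ~P))) -> (((P -> ~P) -> P) -> P) and forcing is persistent (monotone upward), every world forces it.

Yes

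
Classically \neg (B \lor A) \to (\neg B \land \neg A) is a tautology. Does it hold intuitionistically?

This is a constructively valid De Morgan direction (negated disjunction to conjunction of negations), which is intuitionistically derivable.
From \neg (B \lor A): if B held then B \lor A would, contradiction — so \neg B; similarly \neg A.

Yes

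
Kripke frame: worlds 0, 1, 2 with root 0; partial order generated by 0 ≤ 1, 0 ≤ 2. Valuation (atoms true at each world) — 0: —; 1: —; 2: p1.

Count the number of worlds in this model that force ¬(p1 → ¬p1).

0: does not force it — 0 ⊮ ¬(p1 → ¬p1) since 1 is accessible from 0 and 1 ⊩ p1 → ¬p1.
1: does not force it — 1 ⊮ ¬(p1 → ¬p1) since 1 is accessible from 1 and 1 ⊩ p1 → ¬p1.
2: forces it.
Worlds forcing the formula: {2}.

1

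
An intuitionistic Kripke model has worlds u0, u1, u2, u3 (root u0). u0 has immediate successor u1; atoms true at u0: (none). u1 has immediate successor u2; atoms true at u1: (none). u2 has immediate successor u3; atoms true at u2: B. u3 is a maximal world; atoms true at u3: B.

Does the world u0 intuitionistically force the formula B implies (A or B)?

u0 forces B implies (A or B): every world accessible from u0 that forces B (namely u2, u3) also forces A or B.

Yes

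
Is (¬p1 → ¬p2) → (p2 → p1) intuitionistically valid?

This is the converse of contraposition, which is not intuitionistically valid.
A Kripke countermodel: worlds 0, 1; order generated by 0 ≤ 1; atoms true at each world — 0:{p2}; 1:{p1,p2}.
0 ⊮ (¬p1 → ¬p2) → (p2 → p1): already at 0 itself, 0 ⊩ ¬p1 → ¬p2 but 0 ⊮ p2 → p1.
0 ⊮ p2 → p1: already at 0 itself, 0 ⊩ p2 but 0 ⊮ p1.
0 lacks atom p1, so 0 ⊮ p1.
So the root 0 does not force the formula.

No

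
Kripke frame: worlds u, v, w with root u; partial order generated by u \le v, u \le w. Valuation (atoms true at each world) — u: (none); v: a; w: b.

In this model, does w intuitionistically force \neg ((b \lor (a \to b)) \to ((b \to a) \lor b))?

No

w \nVdash \neg ((b \lor (a \to b)) \to ((b \to a) \lor b)) since w is accessible from w and w \Vdash (b \lor (a \to b)) \to ((b \to a) \lor b).
w \Vdash (b \lor (a \to b)) \to ((b \to a) \lor b): every world accessible from w that forces b \lor (a \to b) (namely w) also forces (b \to a) \lor b.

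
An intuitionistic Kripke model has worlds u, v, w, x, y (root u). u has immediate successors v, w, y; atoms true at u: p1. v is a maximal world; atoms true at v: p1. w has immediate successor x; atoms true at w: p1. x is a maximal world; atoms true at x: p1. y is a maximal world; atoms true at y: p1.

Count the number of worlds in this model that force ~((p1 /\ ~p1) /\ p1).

u: forces it.
v: forces it.
w: forces it.
x: forces it.
y: forces it.
Worlds forcing the formula: {u, v, w, x, y}.

5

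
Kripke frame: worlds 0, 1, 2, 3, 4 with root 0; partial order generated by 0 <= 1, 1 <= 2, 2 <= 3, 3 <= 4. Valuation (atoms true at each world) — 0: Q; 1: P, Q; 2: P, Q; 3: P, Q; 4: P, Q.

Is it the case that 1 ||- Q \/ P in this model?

Yes

1 ||- Q \/ P via the disjunct Q.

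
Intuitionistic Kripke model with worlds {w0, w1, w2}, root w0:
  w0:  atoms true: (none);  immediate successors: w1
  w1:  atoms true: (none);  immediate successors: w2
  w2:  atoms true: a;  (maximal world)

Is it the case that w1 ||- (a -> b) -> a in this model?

Yes

w1 ||- (a -> b) -> a vacuously: no world accessible from w1 forces the antecedent a -> b.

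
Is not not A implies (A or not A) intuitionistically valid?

This is a variant of double-negation elimination (deriving excluded middle from double negation), which is not intuitionistically valid.
A Kripke countermodel: worlds a, b; order generated by a <= b; atoms true at each world — a:{}; b:{A}.
a does not force not not A implies (A or not A): already at a itself, a forces not not A but a does not force A or not A.
a does not force A or not A: neither disjunct is forced at a.
a lacks atom A, so a does not force A.
So the root a does not force the formula.

No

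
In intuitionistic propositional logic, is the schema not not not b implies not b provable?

Yes

This is triple-negation reduction, which is intuitionistically derivable.
Assume not not not b and suppose b. Then not not b (double-negation introduction), contradicting not not not b. So not b.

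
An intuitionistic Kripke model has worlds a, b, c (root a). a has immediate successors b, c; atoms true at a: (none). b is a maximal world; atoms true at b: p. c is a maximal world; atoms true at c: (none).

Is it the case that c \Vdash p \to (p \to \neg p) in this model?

Yes

c \Vdash p \to (p \to \neg p) vacuously: no world accessible from c forces the antecedent p.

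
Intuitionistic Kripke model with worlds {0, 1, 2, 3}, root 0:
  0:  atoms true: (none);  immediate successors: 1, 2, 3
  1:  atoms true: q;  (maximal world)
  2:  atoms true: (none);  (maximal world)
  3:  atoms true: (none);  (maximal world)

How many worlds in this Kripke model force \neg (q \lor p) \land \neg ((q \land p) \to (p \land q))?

0: does not force it — 0 \nVdash \neg (q \lor p) \land \neg ((q \land p) \to (p \land q)) since 0 fails \neg (q \lor p).
1: does not force it — 1 \nVdash \neg (q \lor p) \land \neg ((q \land p) \to (p \land q)) since 1 fails \neg (q \lor p).
2: does not force it — 2 \nVdash \neg (q \lor p) \land \neg ((q \land p) \to (p \land q)) since 2 fails \neg ((q \land p) \to (p \land q)).
3: does not force it.
Worlds forcing the formula: { }.

0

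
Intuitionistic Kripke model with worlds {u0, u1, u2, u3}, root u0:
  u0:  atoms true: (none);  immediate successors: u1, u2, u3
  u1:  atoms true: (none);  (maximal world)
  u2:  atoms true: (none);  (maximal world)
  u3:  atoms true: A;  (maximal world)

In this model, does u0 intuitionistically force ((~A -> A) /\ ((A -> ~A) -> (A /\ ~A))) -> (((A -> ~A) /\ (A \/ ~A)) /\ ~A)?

No

u0 ||-/- ((~A -> A) /\ ((A -> ~A) -> (A /\ ~A))) -> (((A -> ~A) /\ (A \/ ~A)) /\ ~A): at the accessible world u3, u3 ||- (~A -> A) /\ ((A -> ~A) -> (A /\ ~A)) but u3 ||-/- ((A -> ~A) /\ (A \/ ~A)) /\ ~A.
u3 ||-/- ((A -> ~A) /\ (A \/ ~A)) /\ ~A since u3 fails (A -> ~A) /\ (A \/ ~A).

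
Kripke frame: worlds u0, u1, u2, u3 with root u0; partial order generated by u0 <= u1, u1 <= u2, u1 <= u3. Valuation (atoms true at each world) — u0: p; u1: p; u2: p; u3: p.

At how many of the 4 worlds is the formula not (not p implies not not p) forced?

u0: does not force it — u0 does not force not (not p implies not not p) since u0 is accessible from u0 and u0 forces not p implies not not p.
u1: does not force it — u1 does not force not (not p implies not not p) since u1 is accessible from u1 and u1 forces not p implies not not p.
u2: does not force it.
u3: does not force it.
Worlds forcing the formula: { }.

0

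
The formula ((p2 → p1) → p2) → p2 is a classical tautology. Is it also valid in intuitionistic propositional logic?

No

This is Peirce's law, which is not intuitionistically valid.
A Kripke countermodel: worlds s0, s1; order generated by s0 ≤ s1; atoms true at each world — s0:{}; s1:{p2}.
s0 ⊮ ((p2 → p1) → p2) → p2: already at s0 itself, s0 ⊩ (p2 → p1) → p2 but s0 ⊮ p2.
s0 lacks atom p2, so s0 ⊮ p2.
So the root s0 does not force the formula.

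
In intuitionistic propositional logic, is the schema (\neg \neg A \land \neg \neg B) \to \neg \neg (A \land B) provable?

This is the distribution of double negation over conjunction, which is intuitionistically derivable.
Assume \neg \neg A, \neg \neg B, and \neg (A \land B). From A we'd get \neg B (since A \land B is refuted), contradicting \neg \neg B; so \neg A, contradicting \neg \neg A.

Yes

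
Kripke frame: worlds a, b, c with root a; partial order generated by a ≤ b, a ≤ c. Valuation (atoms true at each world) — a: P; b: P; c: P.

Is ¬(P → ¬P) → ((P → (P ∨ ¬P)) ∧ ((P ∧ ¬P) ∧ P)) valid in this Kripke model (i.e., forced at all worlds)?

Not every world: a ⊮ ¬(P → ¬P) → ((P → (P ∨ ¬P)) ∧ ((P ∧ ¬P) ∧ P)).
a ⊮ ¬(P → ¬P) → ((P → (P ∨ ¬P)) ∧ ((P ∧ ¬P) ∧ P)): already at a itself, a ⊩ ¬(P → ¬P) but a ⊮ (P → (P ∨ ¬P)) ∧ ((P ∧ ¬P) ∧ P).
a ⊮ (P → (P ∨ ¬P)) ∧ ((P ∧ ¬P) ∧ P) since a fails (P ∧ ¬P) ∧ P.

No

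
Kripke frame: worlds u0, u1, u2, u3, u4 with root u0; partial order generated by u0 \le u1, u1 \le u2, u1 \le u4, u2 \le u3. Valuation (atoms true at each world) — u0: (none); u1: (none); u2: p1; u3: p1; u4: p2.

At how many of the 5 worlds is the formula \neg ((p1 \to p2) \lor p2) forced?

u0: does not force it — u0 \nVdash \neg ((p1 \to p2) \lor p2) since u4 is accessible from u0 and u4 \Vdash (p1 \to p2) \lor p2.
u1: does not force it.
u2: forces it.
u3: forces it.
u4: does not force it.
Worlds forcing the formula: {u2, u3}.

2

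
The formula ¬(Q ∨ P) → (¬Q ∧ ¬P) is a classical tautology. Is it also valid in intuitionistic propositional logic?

This is a constructively valid De Morgan direction (negated disjunction to conjunction of negations), which is intuitionistically derivable.
From ¬(Q ∨ P): if Q held then Q ∨ P would, contradiction — so ¬Q; similarly ¬P.

Yes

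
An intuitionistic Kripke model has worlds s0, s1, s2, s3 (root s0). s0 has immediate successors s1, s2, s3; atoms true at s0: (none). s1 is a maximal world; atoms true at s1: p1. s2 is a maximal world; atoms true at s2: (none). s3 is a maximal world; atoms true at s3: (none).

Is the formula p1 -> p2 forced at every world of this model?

Not every world: s0 ||-/- p1 -> p2.
s0 ||-/- p1 -> p2: at the accessible world s1, s1 ||- p1 but s1 ||-/- p2.
s1 lacks atom p2, so s1 ||-/- p2.

No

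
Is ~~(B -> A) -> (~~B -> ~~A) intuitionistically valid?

Yes

This is the distribution of double negation over implication, which is intuitionistically derivable.
Assume ~~(B -> A) and ~~B; suppose ~A. Then B -> A would give ~B (by contraposition), contradicting ~~B; so ~(B -> A), contradicting ~~(B -> A). Hence ~~A.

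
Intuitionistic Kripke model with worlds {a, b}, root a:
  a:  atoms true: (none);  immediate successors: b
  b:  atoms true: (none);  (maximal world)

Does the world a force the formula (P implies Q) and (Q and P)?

a does not force (P implies Q) and (Q and P) since a fails Q and P.

No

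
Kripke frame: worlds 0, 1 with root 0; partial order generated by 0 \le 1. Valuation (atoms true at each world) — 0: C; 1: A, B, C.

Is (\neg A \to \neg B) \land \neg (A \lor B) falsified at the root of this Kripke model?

Yes

0 \nVdash (\neg A \to \neg B) \land \neg (A \lor B) since 0 fails \neg (A \lor B).
So the root 0 does not force (\neg A \to \neg B) \land \neg (A \lor B); the model is a countermodel.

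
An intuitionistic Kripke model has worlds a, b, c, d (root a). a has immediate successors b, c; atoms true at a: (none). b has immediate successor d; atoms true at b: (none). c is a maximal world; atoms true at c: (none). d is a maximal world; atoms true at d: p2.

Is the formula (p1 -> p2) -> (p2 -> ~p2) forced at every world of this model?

No

Not every world: a ||-/- (p1 -> p2) -> (p2 -> ~p2).
a ||-/- (p1 -> p2) -> (p2 -> ~p2): already at a itself, a ||- p1 -> p2 but a ||-/- p2 -> ~p2.
a ||-/- p2 -> ~p2: at the accessible world d, d ||- p2 but d ||-/- ~p2.
d ||-/- ~p2 since d is accessible from d and d ||- p2.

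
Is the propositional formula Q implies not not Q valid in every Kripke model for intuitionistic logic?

Yes

This is double-negation introduction, which is intuitionistically derivable.
If a world forces Q then every accessible world forces Q (persistence), so none forces not Q; hence not not Q.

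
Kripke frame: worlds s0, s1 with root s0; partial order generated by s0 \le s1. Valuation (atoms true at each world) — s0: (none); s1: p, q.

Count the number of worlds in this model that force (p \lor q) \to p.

s0: forces it.
s1: forces it.
Worlds forcing the formula: {s0, s1}.

2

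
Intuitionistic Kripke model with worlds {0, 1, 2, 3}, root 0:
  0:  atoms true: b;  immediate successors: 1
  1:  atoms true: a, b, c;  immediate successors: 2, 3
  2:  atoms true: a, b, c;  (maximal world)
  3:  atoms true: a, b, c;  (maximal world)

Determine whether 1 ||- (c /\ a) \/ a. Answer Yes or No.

1 ||- (c /\ a) \/ a via the disjunct c /\ a.

Yes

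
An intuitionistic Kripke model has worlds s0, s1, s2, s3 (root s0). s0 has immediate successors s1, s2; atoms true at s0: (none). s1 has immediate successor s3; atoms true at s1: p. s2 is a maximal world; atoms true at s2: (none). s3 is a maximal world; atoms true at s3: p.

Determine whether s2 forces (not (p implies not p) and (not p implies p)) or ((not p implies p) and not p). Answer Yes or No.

s2 does not force (not (p implies not p) and (not p implies p)) or ((not p implies p) and not p): neither disjunct is forced at s2.
s2 does not force not (p implies not p) and (not p implies p) since s2 fails not (p implies not p).

No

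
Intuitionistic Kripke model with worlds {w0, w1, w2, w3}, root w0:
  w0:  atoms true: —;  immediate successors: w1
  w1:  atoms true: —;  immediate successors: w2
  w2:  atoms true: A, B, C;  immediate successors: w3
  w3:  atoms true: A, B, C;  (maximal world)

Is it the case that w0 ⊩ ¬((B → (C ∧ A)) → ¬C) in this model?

Yes

w0 ⊩ ¬((B → (C ∧ A)) → ¬C): no world accessible from w0 forces (B → (C ∧ A)) → ¬C.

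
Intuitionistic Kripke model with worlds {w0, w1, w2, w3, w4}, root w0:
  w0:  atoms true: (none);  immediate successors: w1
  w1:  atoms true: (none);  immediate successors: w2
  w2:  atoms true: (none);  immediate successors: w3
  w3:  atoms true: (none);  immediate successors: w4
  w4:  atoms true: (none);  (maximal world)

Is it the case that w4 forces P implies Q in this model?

Yes

w4 forces P implies Q vacuously: no world accessible from w4 forces the antecedent P.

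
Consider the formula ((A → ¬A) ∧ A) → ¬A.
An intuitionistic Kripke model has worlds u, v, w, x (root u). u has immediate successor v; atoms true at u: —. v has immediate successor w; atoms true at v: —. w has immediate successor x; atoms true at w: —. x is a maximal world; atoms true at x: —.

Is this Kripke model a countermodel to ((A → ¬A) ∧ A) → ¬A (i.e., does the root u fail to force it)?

No

u ⊩ ((A → ¬A) ∧ A) → ¬A vacuously: no world accessible from u forces the antecedent (A → ¬A) ∧ A.
So the root u forces ((A → ¬A) ∧ A) → ¬A; the model is not a countermodel.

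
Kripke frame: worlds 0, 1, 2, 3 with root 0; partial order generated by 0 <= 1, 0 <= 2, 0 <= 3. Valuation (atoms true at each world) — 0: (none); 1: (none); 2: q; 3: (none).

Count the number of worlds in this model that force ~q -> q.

0: does not force it — 0 ||-/- ~q -> q: at the accessible world 1, 1 ||- ~q but 1 ||-/- q.
1: does not force it.
2: forces it.
3: does not force it.
Worlds forcing the formula: {2}.

1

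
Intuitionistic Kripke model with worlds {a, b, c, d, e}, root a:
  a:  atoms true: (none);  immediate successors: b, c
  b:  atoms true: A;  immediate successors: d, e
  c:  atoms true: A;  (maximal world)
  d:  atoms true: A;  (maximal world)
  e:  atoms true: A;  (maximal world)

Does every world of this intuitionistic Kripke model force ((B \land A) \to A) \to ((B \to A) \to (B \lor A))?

No

Not every world: a \nVdash ((B \land A) \to A) \to ((B \to A) \to (B \lor A)).
a \nVdash ((B \land A) \to A) \to ((B \to A) \to (B \lor A)): already at a itself, a \Vdash (B \land A) \to A but a \nVdash (B \to A) \to (B \lor A).
a \nVdash (B \to A) \to (B \lor A): already at a itself, a \Vdash B \to A but a \nVdash B \lor A.
a \nVdash B \lor A: neither disjunct is forced at a.
a lacks atom B, so a \nVdash B.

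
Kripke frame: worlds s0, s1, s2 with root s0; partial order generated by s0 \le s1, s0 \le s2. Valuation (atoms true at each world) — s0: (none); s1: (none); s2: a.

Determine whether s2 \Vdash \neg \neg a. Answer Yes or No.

s2 \Vdash \neg \neg a: no world accessible from s2 forces \neg a.

Yes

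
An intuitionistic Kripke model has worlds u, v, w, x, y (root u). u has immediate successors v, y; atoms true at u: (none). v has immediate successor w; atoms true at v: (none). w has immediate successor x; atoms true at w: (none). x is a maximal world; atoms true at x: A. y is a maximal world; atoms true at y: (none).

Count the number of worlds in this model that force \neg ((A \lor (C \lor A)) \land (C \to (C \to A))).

u: does not force it — u \nVdash \neg ((A \lor (C \lor A)) \land (C \to (C \to A))) since x is accessible from u and x \Vdash (A \lor (C \lor A)) \land (C \to (C \to A)).
v: does not force it.
w: does not force it.
x: does not force it.
y: forces it.
Worlds forcing the formula: {y}.

1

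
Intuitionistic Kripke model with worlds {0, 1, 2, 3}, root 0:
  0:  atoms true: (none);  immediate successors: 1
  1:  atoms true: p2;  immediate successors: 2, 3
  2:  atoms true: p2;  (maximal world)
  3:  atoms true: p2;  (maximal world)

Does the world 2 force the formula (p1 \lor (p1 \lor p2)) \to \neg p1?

Yes

2 \Vdash (p1 \lor (p1 \lor p2)) \to \neg p1: every world accessible from 2 that forces p1 \lor (p1 \lor p2) (namely 2) also forces \neg p1.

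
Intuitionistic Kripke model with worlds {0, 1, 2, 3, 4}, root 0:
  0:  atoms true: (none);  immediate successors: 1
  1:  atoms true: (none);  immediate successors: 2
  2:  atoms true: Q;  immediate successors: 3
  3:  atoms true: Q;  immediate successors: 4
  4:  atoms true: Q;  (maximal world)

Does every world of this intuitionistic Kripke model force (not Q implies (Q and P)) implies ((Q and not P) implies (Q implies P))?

No

Not every world: 0 does not force (not Q implies (Q and P)) implies ((Q and not P) implies (Q implies P)).
0 does not force (not Q implies (Q and P)) implies ((Q and not P) implies (Q implies P)): already at 0 itself, 0 forces not Q implies (Q and P) but 0 does not force (Q and not P) implies (Q implies P).
0 does not force (Q and not P) implies (Q implies P): at the accessible world 2, 2 forces Q and not P but 2 does not force Q implies P.
2 does not force Q implies P: already at 2 itself, 2 forces Q but 2 does not force P.
2 lacks atom P, so 2 does not force P.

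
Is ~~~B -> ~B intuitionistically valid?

This is triple-negation reduction, which is intuitionistically derivable.
Assume ~~~B and suppose B. Then ~~B (double-negation introduction), contradicting ~~~B. So ~B.

Yes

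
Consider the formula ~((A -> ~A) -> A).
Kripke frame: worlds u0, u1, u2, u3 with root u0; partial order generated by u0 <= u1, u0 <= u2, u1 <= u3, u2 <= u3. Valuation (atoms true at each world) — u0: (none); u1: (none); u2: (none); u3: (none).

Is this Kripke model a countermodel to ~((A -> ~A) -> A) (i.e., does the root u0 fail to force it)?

No

u0 ||- ~((A -> ~A) -> A): no world accessible from u0 forces (A -> ~A) -> A.
So the root u0 forces ~((A -> ~A) -> A); the model is not a countermodel.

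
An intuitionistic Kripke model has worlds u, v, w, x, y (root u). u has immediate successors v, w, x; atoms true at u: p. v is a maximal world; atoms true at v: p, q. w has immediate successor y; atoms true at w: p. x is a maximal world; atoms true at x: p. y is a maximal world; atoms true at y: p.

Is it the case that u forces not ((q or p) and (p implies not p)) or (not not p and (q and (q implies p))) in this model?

u forces not ((q or p) and (p implies not p)) or (not not p and (q and (q implies p))) via the disjunct not ((q or p) and (p implies not p)).

Yes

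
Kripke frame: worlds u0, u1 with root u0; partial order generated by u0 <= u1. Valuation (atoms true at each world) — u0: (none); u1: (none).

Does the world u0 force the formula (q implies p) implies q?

u0 does not force (q implies p) implies q: already at u0 itself, u0 forces q implies p but u0 does not force q.
u0 lacks atom q, so u0 does not force q.

No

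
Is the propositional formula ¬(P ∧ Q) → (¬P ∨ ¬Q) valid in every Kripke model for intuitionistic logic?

No

This is the constructively invalid direction of De Morgan's law for conjunction, which is not intuitionistically valid.
A Kripke countermodel: worlds w0, w1, w2; order generated by w0 ≤ w1, w0 ≤ w2; atoms true at each world — w0:{}; w1:{P}; w2:{Q}.
w0 ⊮ ¬(P ∧ Q) → (¬P ∨ ¬Q): already at w0 itself, w0 ⊩ ¬(P ∧ Q) but w0 ⊮ ¬P ∨ ¬Q.
w0 ⊮ ¬P ∨ ¬Q: neither disjunct is forced at w0.
w0 ⊮ ¬P since w1 is accessible from w0 and w1 ⊩ P.
So the root w0 does not force the formula.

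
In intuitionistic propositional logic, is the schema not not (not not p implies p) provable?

Yes

This is the double negation of double-negation elimination, which is intuitionistically derivable.
By Glivenko's theorem the double negation of any classical propositional tautology is intuitionistically provable; not not p implies p is classically a tautology.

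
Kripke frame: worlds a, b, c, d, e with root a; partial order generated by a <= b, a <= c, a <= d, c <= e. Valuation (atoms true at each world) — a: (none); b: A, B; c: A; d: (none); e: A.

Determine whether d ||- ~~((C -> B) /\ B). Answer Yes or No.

d ||-/- ~~((C -> B) /\ B) since d is accessible from d and d ||- ~((C -> B) /\ B).
d ||- ~((C -> B) /\ B): no world accessible from d forces (C -> B) /\ B.

No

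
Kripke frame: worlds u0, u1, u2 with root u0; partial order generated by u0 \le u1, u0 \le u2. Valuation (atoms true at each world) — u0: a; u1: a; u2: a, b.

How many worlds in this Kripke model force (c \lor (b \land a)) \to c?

u0: does not force it — u0 \nVdash (c \lor (b \land a)) \to c: at the accessible world u2, u2 \Vdash c \lor (b \land a) but u2 \nVdash c.
u1: forces it.
u2: does not force it — u2 \nVdash (c \lor (b \land a)) \to c: already at u2 itself, u2 \Vdash c \lor (b \land a) but u2 \nVdash c.
Worlds forcing the formula: {u1}.

1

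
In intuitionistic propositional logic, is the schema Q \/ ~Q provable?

No

This is the law of excluded middle, which is not intuitionistically valid.
A Kripke countermodel: worlds a, b; order generated by a <= b; atoms true at each world — a:{}; b:{Q}.
a ||-/- Q \/ ~Q: neither disjunct is forced at a.
a lacks atom Q, so a ||-/- Q.
So the root a does not force the formula.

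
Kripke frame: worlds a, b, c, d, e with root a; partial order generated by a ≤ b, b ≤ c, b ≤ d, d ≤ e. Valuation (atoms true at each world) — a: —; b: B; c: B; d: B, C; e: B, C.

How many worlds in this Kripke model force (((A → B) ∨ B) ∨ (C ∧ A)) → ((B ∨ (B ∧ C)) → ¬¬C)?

a: does not force it — a ⊮ (((A → B) ∨ B) ∨ (C ∧ A)) → ((B ∨ (B ∧ C)) → ¬¬C): already at a itself, a ⊩ ((A → B) ∨ B) ∨ (C ∧ A) but a ⊮ (B ∨ (B ∧ C)) → ¬¬C.
b: does not force it.
c: does not force it.
d: forces it.
e: forces it.
Worlds forcing the formula: {d, e}.

2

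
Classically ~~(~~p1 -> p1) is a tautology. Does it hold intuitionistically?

This is the double negation of double-negation elimination, which is intuitionistically derivable.
By Glivenko's theorem the double negation of any classical propositional tautology is intuitionistically provable; ~~p1 -> p1 is classically a tautology.

Yes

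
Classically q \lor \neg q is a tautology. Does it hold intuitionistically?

This is the law of excluded middle, which is not intuitionistically valid.
A Kripke countermodel: worlds u, v; order generated by u \le v; atoms true at each world — u:{}; v:{q}.
u \nVdash q \lor \neg q: neither disjunct is forced at u.
u lacks atom q, so u \nVdash q.
So the root u does not force the formula.

No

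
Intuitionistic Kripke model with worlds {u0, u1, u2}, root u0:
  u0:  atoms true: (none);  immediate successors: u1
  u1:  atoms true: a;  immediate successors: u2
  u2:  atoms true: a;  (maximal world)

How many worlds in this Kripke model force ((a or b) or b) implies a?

u0: forces it.
u1: forces it.
u2: forces it.
Worlds forcing the formula: {u0, u1, u2}.

3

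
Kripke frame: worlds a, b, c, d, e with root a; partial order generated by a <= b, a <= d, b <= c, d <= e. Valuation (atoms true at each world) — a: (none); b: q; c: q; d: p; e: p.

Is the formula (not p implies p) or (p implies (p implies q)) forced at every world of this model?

Not every world: a does not force (not p implies p) or (p implies (p implies q)).
a does not force (not p implies p) or (p implies (p implies q)): neither disjunct is forced at a.
a does not force not p implies p: at the accessible world b, b forces not p but b does not force p.

No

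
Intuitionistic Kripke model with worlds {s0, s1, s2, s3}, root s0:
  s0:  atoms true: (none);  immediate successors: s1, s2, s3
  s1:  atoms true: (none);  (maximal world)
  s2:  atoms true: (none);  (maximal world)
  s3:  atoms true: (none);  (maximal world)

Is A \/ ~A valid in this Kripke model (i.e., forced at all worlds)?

Yes

s0 ||- A \/ ~A via the disjunct ~A.
Since the root s0 forces A \/ ~A and forcing is persistent (monotone upward), every world forces it.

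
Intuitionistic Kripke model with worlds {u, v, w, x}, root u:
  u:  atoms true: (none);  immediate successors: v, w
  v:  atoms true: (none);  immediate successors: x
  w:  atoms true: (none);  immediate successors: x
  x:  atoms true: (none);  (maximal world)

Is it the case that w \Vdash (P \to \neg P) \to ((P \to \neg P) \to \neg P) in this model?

Yes

w \Vdash (P \to \neg P) \to ((P \to \neg P) \to \neg P): every world accessible from w that forces P \to \neg P (namely w, x) also forces (P \to \neg P) \to \neg P.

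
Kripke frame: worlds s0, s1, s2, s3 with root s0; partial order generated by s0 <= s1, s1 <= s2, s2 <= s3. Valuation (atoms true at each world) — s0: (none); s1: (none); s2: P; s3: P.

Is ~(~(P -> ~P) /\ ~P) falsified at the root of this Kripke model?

s0 ||- ~(~(P -> ~P) /\ ~P): no world accessible from s0 forces ~(P -> ~P) /\ ~P.
So the root s0 forces ~(~(P -> ~P) /\ ~P); the model is not a countermodel.

No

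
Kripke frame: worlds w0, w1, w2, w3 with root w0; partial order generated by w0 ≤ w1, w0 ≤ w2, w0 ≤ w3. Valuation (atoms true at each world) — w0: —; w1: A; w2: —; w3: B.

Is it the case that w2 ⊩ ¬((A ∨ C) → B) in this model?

w2 ⊮ ¬((A ∨ C) → B) since w2 is accessible from w2 and w2 ⊩ (A ∨ C) → B.
w2 ⊩ (A ∨ C) → B vacuously: no world accessible from w2 forces the antecedent A ∨ C.

No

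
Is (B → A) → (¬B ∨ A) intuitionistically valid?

No

This is the material-implication-as-disjunction principle, which is not intuitionistically valid.
A Kripke countermodel: worlds u0, u1; order generated by u0 ≤ u1; atoms true at each world — u0:{}; u1:{A,B}.
u0 ⊮ (B → A) → (¬B ∨ A): already at u0 itself, u0 ⊩ B → A but u0 ⊮ ¬B ∨ A.
u0 ⊮ ¬B ∨ A: neither disjunct is forced at u0.
u0 ⊮ ¬B since u1 is accessible from u0 and u1 ⊩ B.
So the root u0 does not force the formula.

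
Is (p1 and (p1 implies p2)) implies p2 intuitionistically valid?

This is modus ponens in implicational form, which is intuitionistically derivable.
If a world forces p1 and p1 implies p2, then applying the implication at that world (which is accessible from itself) gives p2.

Yes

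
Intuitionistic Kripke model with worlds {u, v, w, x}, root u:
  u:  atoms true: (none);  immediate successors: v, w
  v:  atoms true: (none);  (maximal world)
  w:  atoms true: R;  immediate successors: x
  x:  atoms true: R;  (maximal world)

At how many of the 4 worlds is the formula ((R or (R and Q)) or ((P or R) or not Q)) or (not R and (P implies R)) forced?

4

u: forces it.
v: forces it.
w: forces it.
x: forces it.
Worlds forcing the formula: {u, v, w, x}.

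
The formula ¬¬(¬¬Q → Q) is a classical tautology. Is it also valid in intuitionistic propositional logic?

This is the double negation of double-negation elimination, which is intuitionistically derivable.
By Glivenko's theorem the double negation of any classical propositional tautology is intuitionistically provable; ¬¬Q → Q is classically a tautology.

Yes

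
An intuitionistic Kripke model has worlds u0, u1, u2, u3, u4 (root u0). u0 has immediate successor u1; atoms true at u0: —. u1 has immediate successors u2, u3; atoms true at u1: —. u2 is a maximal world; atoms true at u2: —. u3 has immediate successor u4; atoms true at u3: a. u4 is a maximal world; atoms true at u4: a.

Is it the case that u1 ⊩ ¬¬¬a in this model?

u1 ⊮ ¬¬¬a since u3 is accessible from u1 and u3 ⊩ ¬¬a.
u3 ⊩ ¬¬a: no world accessible from u3 forces ¬a.

No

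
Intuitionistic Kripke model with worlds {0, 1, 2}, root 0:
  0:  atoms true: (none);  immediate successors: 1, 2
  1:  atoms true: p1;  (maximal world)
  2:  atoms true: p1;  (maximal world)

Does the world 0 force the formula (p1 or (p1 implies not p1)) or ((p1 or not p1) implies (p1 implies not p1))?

0 does not force (p1 or (p1 implies not p1)) or ((p1 or not p1) implies (p1 implies not p1)): neither disjunct is forced at 0.
0 does not force p1 or (p1 implies not p1): neither disjunct is forced at 0.
0 lacks atom p1, so 0 does not force p1.

No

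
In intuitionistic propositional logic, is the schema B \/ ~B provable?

No

This is the law of excluded middle, which is not intuitionistically valid.
A Kripke countermodel: worlds s0, s1; order generated by s0 <= s1; atoms true at each world — s0:{}; s1:{B}.
s0 ||-/- B \/ ~B: neither disjunct is forced at s0.
s0 lacks atom B, so s0 ||-/- B.
So the root s0 does not force the formula.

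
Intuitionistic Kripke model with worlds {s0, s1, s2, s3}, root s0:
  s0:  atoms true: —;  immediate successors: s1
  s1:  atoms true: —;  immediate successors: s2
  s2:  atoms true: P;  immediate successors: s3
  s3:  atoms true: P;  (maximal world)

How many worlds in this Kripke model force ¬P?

s0: does not force it — s0 ⊮ ¬P since s2 is accessible from s0 and s2 ⊩ P.
s1: does not force it — s1 ⊮ ¬P since s2 is accessible from s1 and s2 ⊩ P.
s2: does not force it — s2 ⊮ ¬P since s2 is accessible from s2 and s2 ⊩ P.
s3: does not force it.
Worlds forcing the formula: { }.

0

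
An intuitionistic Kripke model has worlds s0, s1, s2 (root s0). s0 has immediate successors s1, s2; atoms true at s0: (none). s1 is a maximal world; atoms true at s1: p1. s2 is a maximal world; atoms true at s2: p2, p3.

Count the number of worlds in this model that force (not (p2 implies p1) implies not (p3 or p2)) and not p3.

1

s0: does not force it — s0 does not force (not (p2 implies p1) implies not (p3 or p2)) and not p3 since s0 fails not (p2 implies p1) implies not (p3 or p2).
s1: forces it.
s2: does not force it — s2 does not force (not (p2 implies p1) implies not (p3 or p2)) and not p3 since s2 fails not (p2 implies p1) implies not (p3 or p2).
Worlds forcing the formula: {s1}.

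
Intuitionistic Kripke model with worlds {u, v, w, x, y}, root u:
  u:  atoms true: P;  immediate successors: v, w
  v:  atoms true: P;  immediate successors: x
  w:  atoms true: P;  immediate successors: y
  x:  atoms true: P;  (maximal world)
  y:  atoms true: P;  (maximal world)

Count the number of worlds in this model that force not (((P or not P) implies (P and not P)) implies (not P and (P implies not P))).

u: does not force it — u does not force not (((P or not P) implies (P and not P)) implies (not P and (P implies not P))) since u is accessible from u and u forces ((P or not P) implies (P and not P)) implies (not P and (P implies not P)).
v: does not force it.
w: does not force it.
x: does not force it.
y: does not force it.
Worlds forcing the formula: { }.

0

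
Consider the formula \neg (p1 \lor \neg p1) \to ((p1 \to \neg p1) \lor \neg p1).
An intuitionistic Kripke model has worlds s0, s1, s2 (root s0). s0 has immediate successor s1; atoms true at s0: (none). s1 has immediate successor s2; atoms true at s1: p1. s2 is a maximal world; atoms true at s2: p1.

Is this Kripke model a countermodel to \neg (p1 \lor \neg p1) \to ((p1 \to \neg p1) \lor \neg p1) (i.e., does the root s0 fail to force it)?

No

s0 \Vdash \neg (p1 \lor \neg p1) \to ((p1 \to \neg p1) \lor \neg p1) vacuously: no world accessible from s0 forces the antecedent \neg (p1 \lor \neg p1).
So the root s0 forces \neg (p1 \lor \neg p1) \to ((p1 \to \neg p1) \lor \neg p1); the model is not a countermodel.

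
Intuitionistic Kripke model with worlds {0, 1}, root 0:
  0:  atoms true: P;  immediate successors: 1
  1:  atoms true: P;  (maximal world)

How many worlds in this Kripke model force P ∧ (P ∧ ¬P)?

0: does not force it — 0 ⊮ P ∧ (P ∧ ¬P) since 0 fails P ∧ ¬P.
1: does not force it — 1 ⊮ P ∧ (P ∧ ¬P) since 1 fails P ∧ ¬P.
Worlds forcing the formula: { }.

0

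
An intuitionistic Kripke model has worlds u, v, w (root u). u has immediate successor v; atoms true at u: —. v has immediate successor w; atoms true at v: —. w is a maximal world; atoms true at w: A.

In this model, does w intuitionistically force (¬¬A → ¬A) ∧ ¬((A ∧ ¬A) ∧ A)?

w ⊮ (¬¬A → ¬A) ∧ ¬((A ∧ ¬A) ∧ A) since w fails ¬¬A → ¬A.

No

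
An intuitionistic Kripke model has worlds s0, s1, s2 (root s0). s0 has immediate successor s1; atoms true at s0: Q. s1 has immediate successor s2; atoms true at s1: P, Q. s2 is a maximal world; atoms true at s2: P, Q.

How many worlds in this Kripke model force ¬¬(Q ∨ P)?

s0: forces it.
s1: forces it.
s2: forces it.
Worlds forcing the formula: {s0, s1, s2}.

3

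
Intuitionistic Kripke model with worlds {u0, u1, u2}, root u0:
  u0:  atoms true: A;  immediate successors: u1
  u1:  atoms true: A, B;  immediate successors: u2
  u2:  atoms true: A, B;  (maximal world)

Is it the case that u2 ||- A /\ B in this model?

Yes

u2 ||- A /\ B since u2 forces both conjuncts.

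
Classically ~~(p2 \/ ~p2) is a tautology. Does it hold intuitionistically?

This is the double negation of excluded middle, which is intuitionistically derivable.
Assuming ~(p2 \/ ~p2): from p2 we'd get p2 \/ ~p2, so ~p2; but then p2 \/ ~p2 again — contradiction. Hence ~~(p2 \/ ~p2).

Yes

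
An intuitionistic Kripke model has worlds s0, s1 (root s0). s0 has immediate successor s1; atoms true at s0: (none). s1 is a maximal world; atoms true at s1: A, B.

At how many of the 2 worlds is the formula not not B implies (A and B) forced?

s0: does not force it — s0 does not force not not B implies (A and B): already at s0 itself, s0 forces not not B but s0 does not force A and B.
s1: forces it.
Worlds forcing the formula: {s1}.

1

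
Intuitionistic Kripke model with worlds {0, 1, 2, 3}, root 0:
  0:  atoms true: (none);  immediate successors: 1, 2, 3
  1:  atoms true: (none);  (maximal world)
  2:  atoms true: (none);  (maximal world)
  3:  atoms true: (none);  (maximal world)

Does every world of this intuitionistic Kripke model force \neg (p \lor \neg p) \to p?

0 \Vdash \neg (p \lor \neg p) \to p vacuously: no world accessible from 0 forces the antecedent \neg (p \lor \neg p).
Since the root 0 forces \neg (p \lor \neg p) \to p and forcing is persistent (monotone upward), every world forces it.

Yes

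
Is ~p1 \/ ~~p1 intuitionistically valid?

This is the weak law of excluded middle, which is not intuitionistically valid.
A Kripke countermodel: worlds a, b, c; order generated by a <= b, a <= c; atoms true at each world — a:{}; b:{p1}; c:{}.
a ||-/- ~p1 \/ ~~p1: neither disjunct is forced at a.
a ||-/- ~p1 since b is accessible from a and b ||- p1.
So the root a does not force the formula.

No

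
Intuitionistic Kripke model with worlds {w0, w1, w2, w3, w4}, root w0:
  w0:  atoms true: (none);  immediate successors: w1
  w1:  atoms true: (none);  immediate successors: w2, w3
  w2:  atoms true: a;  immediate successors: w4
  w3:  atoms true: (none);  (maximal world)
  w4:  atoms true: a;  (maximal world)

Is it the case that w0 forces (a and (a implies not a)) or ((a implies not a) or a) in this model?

w0 does not force (a and (a implies not a)) or ((a implies not a) or a): neither disjunct is forced at w0.
w0 does not force a and (a implies not a) since w0 fails a.

No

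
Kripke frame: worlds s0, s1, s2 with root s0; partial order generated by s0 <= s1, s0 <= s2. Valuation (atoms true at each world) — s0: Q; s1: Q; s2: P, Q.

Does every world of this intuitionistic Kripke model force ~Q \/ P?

Not every world: s0 ||-/- ~Q \/ P.
s0 ||-/- ~Q \/ P: neither disjunct is forced at s0.
s0 ||-/- ~Q since s0 is accessible from s0 and s0 ||- Q.

No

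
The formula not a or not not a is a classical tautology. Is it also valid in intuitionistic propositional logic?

No

This is the weak law of excluded middle, which is not intuitionistically valid.
A Kripke countermodel: worlds s0, s1, s2; order generated by s0 <= s1, s0 <= s2; atoms true at each world — s0:{}; s1:{a}; s2:{}.
s0 does not force not a or not not a: neither disjunct is forced at s0.
s0 does not force not a since s1 is accessible from s0 and s1 forces a.
So the root s0 does not force the formula.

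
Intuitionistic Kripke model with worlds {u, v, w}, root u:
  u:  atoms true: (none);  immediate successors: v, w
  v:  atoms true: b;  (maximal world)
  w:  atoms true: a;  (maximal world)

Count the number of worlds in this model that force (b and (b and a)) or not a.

1

u: does not force it — u does not force (b and (b and a)) or not a: neither disjunct is forced at u.
v: forces it.
w: does not force it — w does not force (b and (b and a)) or not a: neither disjunct is forced at w.
Worlds forcing the formula: {v}.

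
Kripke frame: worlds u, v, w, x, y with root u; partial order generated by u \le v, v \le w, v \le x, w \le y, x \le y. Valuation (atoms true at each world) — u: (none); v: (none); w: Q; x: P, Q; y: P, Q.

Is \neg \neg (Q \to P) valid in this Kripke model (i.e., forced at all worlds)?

Yes

u \Vdash \neg \neg (Q \to P): no world accessible from u forces \neg (Q \to P).
Since the root u forces \neg \neg (Q \to P) and forcing is persistent (monotone upward), every world forces it.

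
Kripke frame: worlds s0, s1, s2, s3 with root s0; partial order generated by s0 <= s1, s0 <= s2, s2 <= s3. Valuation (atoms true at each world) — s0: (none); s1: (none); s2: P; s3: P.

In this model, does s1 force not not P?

s1 does not force not not P since s1 is accessible from s1 and s1 forces not P.
s1 forces not P: no world accessible from s1 forces P.

No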